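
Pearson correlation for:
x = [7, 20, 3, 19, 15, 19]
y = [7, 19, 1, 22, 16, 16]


n=6, Σx=83, Σy=81, Σxy=1394, Σx²=1405, Σy²=1407
r = (6×1394 - 83×81)/√((6×1405 - 83²)(6×1407 - 81²))
= 1641/√(1541×1881) = 1641/√2898621 ≈ 1641/1702.5337 ≈ 0.9639

r ≈ 0.9639


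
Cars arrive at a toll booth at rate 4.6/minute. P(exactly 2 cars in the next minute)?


Poisson(λ=4.6): P(X=2) = e^(-λ)×λ^k/k!
= e^(-4.6) × 4.6^2 / 2!
≈ 0.01005183574 × 21.16 / 2 ≈ 0.106348

P(X=2) ≈ 0.106348 ≈ 10.63%


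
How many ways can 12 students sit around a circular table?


Circular arrangements of 12 distinct objects: fix one position to break rotational symmetry.
(n-1)! = 11! = 39916800

39916800


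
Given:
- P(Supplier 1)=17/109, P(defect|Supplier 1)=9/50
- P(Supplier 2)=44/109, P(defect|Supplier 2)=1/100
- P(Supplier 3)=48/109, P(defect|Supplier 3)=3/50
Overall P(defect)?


P(B) = Σ P(B|Aᵢ)×P(Aᵢ)
  9/50×17/109 = 153/5450
  1/100×44/109 = 11/2725
  3/50×48/109 = 72/2725
Sum = 319/5450

P(defect) = 319/5450 ≈ 5.85%


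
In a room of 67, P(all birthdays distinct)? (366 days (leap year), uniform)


P(all different) = Π(366-i)/366 for i=0..66
= (366/366)×(365/366)×...×(300/366)
= 0.001590

P ≈ 0.0016 ≈ 0.16%


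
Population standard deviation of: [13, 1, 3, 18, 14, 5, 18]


Mean = 72/7
  (13-72/7)²=361/49
  (1-72/7)²=4225/49
  (3-72/7)²=2601/49
  (18-72/7)²=2916/49
  (14-72/7)²=676/49
  (5-72/7)²=1369/49
  (18-72/7)²=2916/49
Σ(x-μ)² = 2152/7
σ² = (2152/7)/7 = 2152/49

σ = √(2152/49) ≈ 6.6271


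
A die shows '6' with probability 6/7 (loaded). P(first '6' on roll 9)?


Geometric: P(X=9) = (1-p)^(k-1)×p = (1/7)^8×6/7 = 6/40353607

P(X=9) = 6/40353607 ≈ 0.00%


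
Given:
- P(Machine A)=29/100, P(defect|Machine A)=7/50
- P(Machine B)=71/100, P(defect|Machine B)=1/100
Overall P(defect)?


P(B) = Σ P(B|Aᵢ)×P(Aᵢ)
  7/50×29/100 = 203/5000
  1/100×71/100 = 71/10000
Sum = 477/10000

P(defect) = 477/10000 ≈ 4.77%


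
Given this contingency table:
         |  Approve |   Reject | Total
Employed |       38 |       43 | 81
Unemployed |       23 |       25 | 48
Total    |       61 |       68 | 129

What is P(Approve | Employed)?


P(Approve | Employed) = 38/(38+43) = 38/81

P(Approve|Employed) = 38/81 ≈ 46.91%


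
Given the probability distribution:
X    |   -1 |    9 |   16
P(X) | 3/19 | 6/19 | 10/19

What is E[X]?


E[X] = Σ x·P(X=x)
= (-1)×(3/19) + (9)×(6/19) + (16)×(10/19)
= 211/19

E[X] = 211/19


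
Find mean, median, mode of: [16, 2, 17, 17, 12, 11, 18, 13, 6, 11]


Sorted: [2, 6, 11, 11, 12, 13, 16, 17, 17, 18]
Mean = 123/10
Median = 25/2
Freq: {16: 1, 2: 1, 17: 2, 12: 1, 11: 2, 18: 1, 13: 1, 6: 1}
Mode: [11, 17]

Mean=123/10, Median=25/2, Mode=[11, 17]


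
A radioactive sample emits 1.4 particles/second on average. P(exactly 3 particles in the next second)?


Poisson(λ=1.4): P(X=3) = e^(-λ)×λ^k/k!
= e^(-1.4) × 1.4^3 / 3!
≈ 0.2465969639 × 2.744 / 6 ≈ 0.112777

P(X=3) ≈ 0.112777 ≈ 11.28%


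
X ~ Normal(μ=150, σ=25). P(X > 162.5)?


z = (162.5-150)/25 = 0.5
P(X > 162.5) = 1 - P(Z ≤ 0.5) = 1 - 0.6915 = 0.3085

P(X > 162.5) ≈ 0.3085


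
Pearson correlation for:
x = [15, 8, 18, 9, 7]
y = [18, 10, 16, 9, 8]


n=5, Σx=57, Σy=61, Σxy=775, Σx²=743, Σy²=825
r = (5×775 - 57×61)/√((5×743 - 57²)(5×825 - 61²))
= 398/√(466×404) = 398/√188264 ≈ 398/433.8940 ≈ 0.9173

r ≈ 0.9173


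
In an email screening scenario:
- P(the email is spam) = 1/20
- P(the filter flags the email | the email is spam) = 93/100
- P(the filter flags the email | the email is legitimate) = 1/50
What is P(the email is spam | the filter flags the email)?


Using Bayes' theorem:
P(A|B) = P(B|A)·P(A) / P(B)

P(the filter flags the email) = 93/100 × 1/20 + 1/50 × 19/20
= 93/2000 + 19/1000 = 131/2000

P(the email is spam|the filter flags the email) = (93/2000) / (131/2000) = 93/131

P(the email is spam|the filter flags the email) = 93/131 ≈ 70.99%


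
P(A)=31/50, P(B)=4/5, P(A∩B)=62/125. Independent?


P(A)×P(B) = 62/125
P(A∩B) = 62/125
Equal ✓ → Independent

Yes, independent


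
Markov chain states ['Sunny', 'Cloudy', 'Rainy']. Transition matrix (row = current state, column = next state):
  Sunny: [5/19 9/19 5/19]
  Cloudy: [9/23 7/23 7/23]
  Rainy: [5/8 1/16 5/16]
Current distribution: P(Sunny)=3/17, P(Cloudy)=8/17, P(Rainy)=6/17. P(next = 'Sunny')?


P(next=Sunny) = Σᵢ P(now=i)×P(i→Sunny)
= 3/17×5/19 + 8/17×9/23 + 6/17×5/8
= 15/323 + 72/391 + 15/68 = 13407/29716

P = 13407/29716 ≈ 0.4512


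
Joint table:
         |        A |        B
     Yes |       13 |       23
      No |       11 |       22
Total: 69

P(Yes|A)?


P(Yes|A) = 13/(13+11) = 13/24

P = 13/24 ≈ 54.17%


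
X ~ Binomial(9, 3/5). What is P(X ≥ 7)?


P(X ≥ 7) = Σ P(X=i) for i=7..9
P(X=7) = 314928/1953125
P(X=8) = 118098/1953125
P(X=9) = 19683/1953125
Sum = 452709/1953125

P(X ≥ 7) = 452709/1953125 ≈ 23.18%


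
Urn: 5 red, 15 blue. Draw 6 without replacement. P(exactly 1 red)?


Hypergeometric: C(5,1)×C(15,5)/C(20,6)
= 5×3003/38760 = 1001/2584

P(X=1) = 1001/2584 ≈ 38.74%


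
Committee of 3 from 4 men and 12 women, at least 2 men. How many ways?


Count by #men:
  2M,1W: C(4,2)×C(12,1)=72
  3M,0W: C(4,3)×C(12,0)=4
Total = 76

76


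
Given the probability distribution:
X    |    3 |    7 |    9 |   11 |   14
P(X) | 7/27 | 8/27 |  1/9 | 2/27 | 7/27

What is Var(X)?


E[X] = 224/27
E[X²] = 2312/27
Var(X) = E[X²] - (E[X])² = 2312/27 - 50176/729 = 12248/729

Var(X) = 12248/729 ≈ 16.8011


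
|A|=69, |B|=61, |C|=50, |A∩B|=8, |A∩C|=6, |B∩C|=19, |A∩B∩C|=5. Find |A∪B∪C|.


|A∪B∪C| = 69+61+50-8-6-19+5 = 152

|A∪B∪C| = 152


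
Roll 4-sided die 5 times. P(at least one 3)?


P(no 3)^5 = (3/4)^5 = 243/1024
P(≥1) = 1 - 243/1024 = 781/1024

P = 781/1024 ≈ 76.27%


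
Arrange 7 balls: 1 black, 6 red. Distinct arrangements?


7!/(1!×6!) = 7

7


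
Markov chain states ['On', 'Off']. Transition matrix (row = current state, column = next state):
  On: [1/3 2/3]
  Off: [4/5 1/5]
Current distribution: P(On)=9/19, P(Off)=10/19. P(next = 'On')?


P(next=On) = Σᵢ P(now=i)×P(i→On)
= 9/19×1/3 + 10/19×4/5
= 3/19 + 8/19 = 11/19

P = 11/19 ≈ 0.5789


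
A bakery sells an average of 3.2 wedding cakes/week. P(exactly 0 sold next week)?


Poisson(λ=3.2): P(X=0) = e^(-λ)×λ^k/k!
= e^(-3.2) × 3.2^0 / 0!
≈ 0.04076220398 × 1 / 1 ≈ 0.040762

P(X=0) ≈ 0.040762 ≈ 4.08%


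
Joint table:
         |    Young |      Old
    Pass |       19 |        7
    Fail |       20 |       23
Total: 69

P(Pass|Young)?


P(Pass|Young) = 19/(19+20) = 19/39

P = 19/39 ≈ 48.72%


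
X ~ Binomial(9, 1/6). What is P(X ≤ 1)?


P(X ≤ 1) = Σ P(X=i) for i=0..1
P(X=0) = 1953125/10077696
P(X=1) = 390625/1119744
Sum = 2734375/5038848

P(X ≤ 1) = 2734375/5038848 ≈ 54.27%


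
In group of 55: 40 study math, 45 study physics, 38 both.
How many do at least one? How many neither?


|A∪B| = 40+45-38 = 47
Neither = 55-47 = 8

At least one: 47; Neither: 8


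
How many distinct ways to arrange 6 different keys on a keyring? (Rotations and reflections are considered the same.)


Free circular arrangements: rotations and reflections both identified.
(n-1)!/2 = 5!/2 = 120/2 = 60

60


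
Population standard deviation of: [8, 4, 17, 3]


Mean = 32/4 = 8
  (8-8)²=0
  (4-8)²=16
  (17-8)²=81
  (3-8)²=25
Σ(x-μ)² = 122
σ² = 122/4 = 61/2

σ = √(61/2) ≈ 5.5227


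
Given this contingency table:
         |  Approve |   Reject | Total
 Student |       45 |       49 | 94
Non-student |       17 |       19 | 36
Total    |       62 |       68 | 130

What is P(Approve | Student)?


P(Approve | Student) = 45/(45+49) = 45/94

P(Approve|Student) = 45/94 ≈ 47.87%


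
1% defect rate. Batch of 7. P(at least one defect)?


P(all good) = (99/100)^7 = 93206534790699/100000000000000
P(≥1 defect) = 6793465209301/100000000000000

P = 6793465209301/100000000000000 ≈ 6.79%


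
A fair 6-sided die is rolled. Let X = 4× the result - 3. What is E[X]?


E[die] = (1+6)/2 = 7/2
E[X] = 4×7/2 - 3 = 11

E[X] = 11


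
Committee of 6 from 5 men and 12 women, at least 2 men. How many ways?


Count by #men:
  2M,4W: C(5,2)×C(12,4)=4950
  3M,3W: C(5,3)×C(12,3)=2200
  4M,2W: C(5,4)×C(12,2)=330
  5M,1W: C(5,5)×C(12,1)=12
Total = 7492

7492


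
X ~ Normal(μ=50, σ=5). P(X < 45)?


z = (45-50)/5 = -1.0
P(Z < -1.0) = 0.1587

P(X < 45) ≈ 0.1587


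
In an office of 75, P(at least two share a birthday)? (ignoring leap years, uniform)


P(all different) = Π(365-i)/365 for i=0..74
= 0.000280
P(match) = 1 - 0.000280 = 0.999720

P ≈ 0.9997 ≈ 99.97%


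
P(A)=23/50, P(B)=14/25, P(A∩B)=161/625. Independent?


P(A)×P(B) = 161/625
P(A∩B) = 161/625
Equal ✓ → Independent

Yes, independent


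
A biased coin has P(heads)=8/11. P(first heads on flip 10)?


Geometric: P(X=10) = (1-p)^(k-1)×p = (3/11)^9×8/11 = 157464/25937424601

P(X=10) = 157464/25937424601 ≈ 0.00%


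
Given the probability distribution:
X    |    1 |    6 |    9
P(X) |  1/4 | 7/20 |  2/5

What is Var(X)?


E[X] = 119/20
E[X²] = 181/4
Var(X) = E[X²] - (E[X])² = 181/4 - 14161/400 = 3939/400

Var(X) = 3939/400 ≈ 9.8475


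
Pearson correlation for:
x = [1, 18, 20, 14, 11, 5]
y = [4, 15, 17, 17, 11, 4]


n=6, Σx=69, Σy=68, Σxy=993, Σx²=1067, Σy²=956
r = (6×993 - 69×68)/√((6×1067 - 69²)(6×956 - 68²))
= 1266/√(1641×1112) = 1266/√1824792 ≈ 1266/1350.8486 ≈ 0.9372

r ≈ 0.9372


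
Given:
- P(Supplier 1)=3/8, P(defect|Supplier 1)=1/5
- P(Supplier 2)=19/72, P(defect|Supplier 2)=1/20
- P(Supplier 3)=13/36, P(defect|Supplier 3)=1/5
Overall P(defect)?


P(B) = Σ P(B|Aᵢ)×P(Aᵢ)
  1/5×3/8 = 3/40
  1/20×19/72 = 19/1440
  1/5×13/36 = 13/180
Sum = 77/480

P(defect) = 77/480 ≈ 16.04%


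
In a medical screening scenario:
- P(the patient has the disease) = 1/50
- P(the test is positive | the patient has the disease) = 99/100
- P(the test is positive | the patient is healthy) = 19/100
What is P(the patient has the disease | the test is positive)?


Using Bayes' theorem:
P(A|B) = P(B|A)·P(A) / P(B)

P(the test is positive) = 99/100 × 1/50 + 19/100 × 49/50
= 99/5000 + 931/5000 = 103/500

P(the patient has the disease|the test is positive) = (99/5000) / (103/500) = 99/1030

P(the patient has the disease|the test is positive) = 99/1030 ≈ 9.61%


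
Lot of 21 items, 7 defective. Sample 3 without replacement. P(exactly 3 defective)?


Hypergeometric: C(7,3)×C(14,0)/C(21,3)
= 35×1/1330 = 1/38

P(X=3) = 1/38 ≈ 2.63%


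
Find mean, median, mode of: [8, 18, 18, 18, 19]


Sorted: [8, 18, 18, 18, 19]
Mean = 81/5
Median = 18
Freq: {8: 1, 18: 3, 19: 1}
Mode: [18]

Mean=81/5, Median=18, Mode=18


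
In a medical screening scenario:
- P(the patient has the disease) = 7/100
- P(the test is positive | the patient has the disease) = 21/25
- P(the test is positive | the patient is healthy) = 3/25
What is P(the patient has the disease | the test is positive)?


Using Bayes' theorem:
P(A|B) = P(B|A)·P(A) / P(B)

P(the test is positive) = 21/25 × 7/100 + 3/25 × 93/100
= 147/2500 + 279/2500 = 213/1250

P(the patient has the disease|the test is positive) = (147/2500) / (213/1250) = 49/142

P(the patient has the disease|the test is positive) = 49/142 ≈ 34.51%


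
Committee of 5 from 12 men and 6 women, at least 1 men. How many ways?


Count by #men:
  1M,4W: C(12,1)×C(6,4)=180
  2M,3W: C(12,2)×C(6,3)=1320
  3M,2W: C(12,3)×C(6,2)=3300
  4M,1W: C(12,4)×C(6,1)=2970
  5M,0W: C(12,5)×C(6,0)=792
Total = 8562

8562


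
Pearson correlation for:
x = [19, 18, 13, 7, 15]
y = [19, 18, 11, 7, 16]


n=5, Σx=72, Σy=71, Σxy=1117, Σx²=1128, Σy²=1111
r = (5×1117 - 72×71)/√((5×1128 - 72²)(5×1111 - 71²))
= 473/√(456×514) = 473/√234384 ≈ 473/484.1322 ≈ 0.9770

r ≈ 0.9770


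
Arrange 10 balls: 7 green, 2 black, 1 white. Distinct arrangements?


10!/(7!×2!×1!) = 360

360


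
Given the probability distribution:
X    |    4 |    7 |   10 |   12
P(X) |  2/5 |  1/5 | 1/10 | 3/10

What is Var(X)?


E[X] = 38/5
E[X²] = 347/5
Var(X) = E[X²] - (E[X])² = 347/5 - 1444/25 = 291/25

Var(X) = 291/25 ≈ 11.6400


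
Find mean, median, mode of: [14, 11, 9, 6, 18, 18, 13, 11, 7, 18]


Sorted: [6, 7, 9, 11, 11, 13, 14, 18, 18, 18]
Mean = 125/10 = 25/2
Median = 12
Freq: {14: 1, 11: 2, 9: 1, 6: 1, 18: 3, 13: 1, 7: 1}
Mode: [18]

Mean=25/2, Median=12, Mode=18


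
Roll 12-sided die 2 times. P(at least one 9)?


P(no 9)^2 = (11/12)^2 = 121/144
P(≥1) = 1 - 121/144 = 23/144

P = 23/144 ≈ 15.97%


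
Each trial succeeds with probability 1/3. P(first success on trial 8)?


Geometric: P(X=8) = (1-p)^(k-1)×p = (2/3)^7×1/3 = 128/6561

P(X=8) = 128/6561 ≈ 1.95%


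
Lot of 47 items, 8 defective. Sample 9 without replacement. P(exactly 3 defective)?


Hypergeometric: C(8,3)×C(39,6)/C(47,9)
= 56×3262623/1362649145 = 14054376/104819165

P(X=3) = 14054376/104819165 ≈ 13.41%


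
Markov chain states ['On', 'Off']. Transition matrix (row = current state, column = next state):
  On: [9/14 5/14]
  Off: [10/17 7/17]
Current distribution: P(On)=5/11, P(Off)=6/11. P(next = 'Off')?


P(next=Off) = Σᵢ P(now=i)×P(i→Off)
= 5/11×5/14 + 6/11×7/17
= 25/154 + 42/187 = 1013/2618

P = 1013/2618 ≈ 0.3869


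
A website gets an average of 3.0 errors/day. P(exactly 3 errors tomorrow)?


Poisson(λ=3.0): P(X=3) = e^(-λ)×λ^k/k!
= e^(-3.0) × 3.0^3 / 3!
≈ 0.04978706837 × 27 / 6 ≈ 0.224042

P(X=3) ≈ 0.224042 ≈ 22.40%


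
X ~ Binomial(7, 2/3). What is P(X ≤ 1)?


P(X ≤ 1) = Σ P(X=i) for i=0..1
P(X=0) = 1/2187
P(X=1) = 14/2187
Sum = 5/729

P(X ≤ 1) = 5/729 ≈ 0.69%


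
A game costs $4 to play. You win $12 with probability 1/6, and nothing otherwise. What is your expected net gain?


E[gain] = (12-4)×1/6 + (-4)×5/6
= 4/3 - 10/3 = -2

Expected net gain = $-2 ≈ $-2.00


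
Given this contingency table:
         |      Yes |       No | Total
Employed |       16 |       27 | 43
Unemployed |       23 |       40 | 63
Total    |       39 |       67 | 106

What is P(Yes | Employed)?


P(Yes | Employed) = 16/(16+27) = 16/43

P(Yes|Employed) = 16/43 ≈ 37.21%


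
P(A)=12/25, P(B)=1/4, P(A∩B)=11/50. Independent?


P(A)×P(B) = 3/25
P(A∩B) = 11/50
Not equal → NOT independent

No, not independent


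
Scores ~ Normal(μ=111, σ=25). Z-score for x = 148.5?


z = (x - μ)/σ = (148.5 - 111)/25 = 1.5

z = 1.5


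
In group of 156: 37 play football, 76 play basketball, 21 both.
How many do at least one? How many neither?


|A∪B| = 37+76-21 = 92
Neither = 156-92 = 64

At least one: 92; Neither: 64


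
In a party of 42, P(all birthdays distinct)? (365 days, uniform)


P(all different) = Π(365-i)/365 for i=0..41
= (365/365)×(364/365)×...×(324/365)
= 0.085970

P ≈ 0.0860 ≈ 8.60%


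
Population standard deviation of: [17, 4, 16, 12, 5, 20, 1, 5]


Mean = 80/8 = 10
  (17-10)²=49
  (4-10)²=36
  (16-10)²=36
  (12-10)²=4
  (5-10)²=25
  (20-10)²=100
  (1-10)²=81
  (5-10)²=25
Σ(x-μ)² = 356
σ² = 356/8 = 89/2

σ = √(89/2) ≈ 6.6708


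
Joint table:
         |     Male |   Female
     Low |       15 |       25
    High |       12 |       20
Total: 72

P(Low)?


P(Low) = (15+25)/72 = 40/72 = 5/9

P(Low) = 5/9 ≈ 55.56%


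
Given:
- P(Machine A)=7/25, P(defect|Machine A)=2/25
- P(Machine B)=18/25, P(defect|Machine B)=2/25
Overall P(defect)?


P(B) = Σ P(B|Aᵢ)×P(Aᵢ)
  2/25×7/25 = 14/625
  2/25×18/25 = 36/625
Sum = 2/25

P(defect) = 2/25 ≈ 8.00%


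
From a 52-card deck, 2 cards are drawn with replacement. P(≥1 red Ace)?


P(not a red Ace) = 50/52 = 25/26
P(none in 2 draws) = (25/26)^2 = 625/676
P(≥1 red Ace) = 1 - 625/676 = 51/676

P = 51/676 ≈ 7.54%


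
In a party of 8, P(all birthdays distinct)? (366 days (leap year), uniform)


P(all different) = Π(366-i)/366 for i=0..7
= (366/366)×(365/366)×...×(359/366)
= 0.925861

P ≈ 0.9259 ≈ 92.59%


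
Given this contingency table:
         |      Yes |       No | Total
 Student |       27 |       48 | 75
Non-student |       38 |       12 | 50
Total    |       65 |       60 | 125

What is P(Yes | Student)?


P(Yes | Student) = 27/(27+48) = 27/75 = 9/25

P(Yes|Student) = 9/25 ≈ 36.00%


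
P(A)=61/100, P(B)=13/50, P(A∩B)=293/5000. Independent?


P(A)×P(B) = 793/5000
P(A∩B) = 293/5000
Not equal → NOT independent

No, not independent


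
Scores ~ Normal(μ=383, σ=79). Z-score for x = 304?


z = (x - μ)/σ = (304 - 383)/79 = -1.0

z = -1.0


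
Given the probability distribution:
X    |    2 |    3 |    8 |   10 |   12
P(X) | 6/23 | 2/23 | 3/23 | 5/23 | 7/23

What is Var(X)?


E[X] = 176/23
E[X²] = 1742/23
Var(X) = E[X²] - (E[X])² = 1742/23 - 30976/529 = 9090/529

Var(X) = 9090/529 ≈ 17.1834


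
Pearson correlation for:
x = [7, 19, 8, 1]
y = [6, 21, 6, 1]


n=4, Σx=35, Σy=34, Σxy=490, Σx²=475, Σy²=514
r = (4×490 - 35×34)/√((4×475 - 35²)(4×514 - 34²))
= 770/√(675×900) = 770/√607500 ≈ 770/779.4229 ≈ 0.9879

r ≈ 0.9879


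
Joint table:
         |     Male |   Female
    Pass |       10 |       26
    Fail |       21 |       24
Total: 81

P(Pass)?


P(Pass) = (10+26)/81 = 36/81 = 4/9

P(Pass) = 4/9 ≈ 44.44%


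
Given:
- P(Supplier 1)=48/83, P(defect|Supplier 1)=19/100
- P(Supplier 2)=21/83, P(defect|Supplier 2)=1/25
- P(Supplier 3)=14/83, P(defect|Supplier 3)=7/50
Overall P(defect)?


P(B) = Σ P(B|Aᵢ)×P(Aᵢ)
  19/100×48/83 = 228/2075
  1/25×21/83 = 21/2075
  7/50×14/83 = 49/2075
Sum = 298/2075

P(defect) = 298/2075 ≈ 14.36%


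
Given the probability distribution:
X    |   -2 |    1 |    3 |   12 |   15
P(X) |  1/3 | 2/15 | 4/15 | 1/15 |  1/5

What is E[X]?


E[X] = Σ x·P(X=x)
= (-2)×(1/3) + (1)×(2/15) + (3)×(4/15) + (12)×(1/15) + (15)×(1/5)
= 61/15

E[X] = 61/15


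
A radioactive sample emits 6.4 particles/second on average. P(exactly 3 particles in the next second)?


Poisson(λ=6.4): P(X=3) = e^(-λ)×λ^k/k!
= e^(-6.4) × 6.4^3 / 3!
≈ 0.001661557273 × 262.144 / 6 ≈ 0.072595

P(X=3) ≈ 0.072595 ≈ 7.26%


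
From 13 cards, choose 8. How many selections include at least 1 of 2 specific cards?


Complement: C(13,8) - C(11,8) = 1287 - 165 = 1122

1122


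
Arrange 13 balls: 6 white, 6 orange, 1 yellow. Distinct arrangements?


13!/(6!×6!×1!) = 12012

12012


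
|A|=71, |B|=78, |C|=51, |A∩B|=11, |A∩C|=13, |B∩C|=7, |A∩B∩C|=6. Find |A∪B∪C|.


|A∪B∪C| = 71+78+51-11-13-7+6 = 175

|A∪B∪C| = 175


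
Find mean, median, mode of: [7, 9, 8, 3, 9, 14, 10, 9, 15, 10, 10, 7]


Sorted: [3, 7, 7, 8, 9, 9, 9, 10, 10, 10, 14, 15]
Mean = 111/12 = 37/4
Median = 9
Freq: {7: 2, 9: 3, 8: 1, 3: 1, 14: 1, 10: 3, 15: 1}
Mode: [9, 10]

Mean=37/4, Median=9, Mode=[9, 10]


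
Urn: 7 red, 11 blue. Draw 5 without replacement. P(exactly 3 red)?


Hypergeometric: C(7,3)×C(11,2)/C(18,5)
= 35×55/8568 = 275/1224

P(X=3) = 275/1224 ≈ 22.47%


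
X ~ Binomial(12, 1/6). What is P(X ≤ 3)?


P(X ≤ 3) = Σ P(X=i) for i=0..3
P(X=0) = 244140625/2176782336
P(X=1) = 48828125/181398528
P(X=2) = 107421875/362797056
P(X=3) = 107421875/544195584
Sum = 634765625/725594112

P(X ≤ 3) = 634765625/725594112 ≈ 87.48%


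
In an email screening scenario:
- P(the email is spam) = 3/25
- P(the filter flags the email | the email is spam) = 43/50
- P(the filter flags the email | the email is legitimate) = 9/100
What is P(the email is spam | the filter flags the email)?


Using Bayes' theorem:
P(A|B) = P(B|A)·P(A) / P(B)

P(the filter flags the email) = 43/50 × 3/25 + 9/100 × 22/25
= 129/1250 + 99/1250 = 114/625

P(the email is spam|the filter flags the email) = (129/1250) / (114/625) = 43/76

P(the email is spam|the filter flags the email) = 43/76 ≈ 56.58%


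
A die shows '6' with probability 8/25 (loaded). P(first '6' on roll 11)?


Geometric: P(X=11) = (1-p)^(k-1)×p = (17/25)^10×8/25 = 16127951203592/2384185791015625

P(X=11) = 16127951203592/2384185791015625 ≈ 0.68%


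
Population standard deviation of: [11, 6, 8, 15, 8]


Mean = 48/5
  (11-48/5)²=49/25
  (6-48/5)²=324/25
  (8-48/5)²=64/25
  (15-48/5)²=729/25
  (8-48/5)²=64/25
Σ(x-μ)² = 246/5
σ² = (246/5)/5 = 246/25

σ = √(246/25) ≈ 3.1369


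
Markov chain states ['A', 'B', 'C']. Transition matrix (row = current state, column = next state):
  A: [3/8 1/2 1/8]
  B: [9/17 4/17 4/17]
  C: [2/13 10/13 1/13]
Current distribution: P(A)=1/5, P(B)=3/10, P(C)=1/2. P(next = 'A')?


P(next=A) = Σᵢ P(now=i)×P(i→A)
= 1/5×3/8 + 3/10×9/17 + 1/2×2/13
= 3/40 + 27/170 + 1/13 = 2747/8840

P = 2747/8840 ≈ 0.3107


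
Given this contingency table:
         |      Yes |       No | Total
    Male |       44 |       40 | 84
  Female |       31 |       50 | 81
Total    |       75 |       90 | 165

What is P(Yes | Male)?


P(Yes | Male) = 44/(44+40) = 44/84 = 11/21

P(Yes|Male) = 11/21 ≈ 52.38%


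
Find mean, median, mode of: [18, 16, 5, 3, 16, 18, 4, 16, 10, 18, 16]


Sorted: [3, 4, 5, 10, 16, 16, 16, 16, 18, 18, 18]
Mean = 140/11
Median = 16
Freq: {18: 3, 16: 4, 5: 1, 3: 1, 4: 1, 10: 1}
Mode: [16]

Mean=140/11, Median=16, Mode=16


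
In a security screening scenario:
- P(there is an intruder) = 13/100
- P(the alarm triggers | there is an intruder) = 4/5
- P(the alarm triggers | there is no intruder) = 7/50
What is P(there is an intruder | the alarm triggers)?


Using Bayes' theorem:
P(A|B) = P(B|A)·P(A) / P(B)

P(the alarm triggers) = 4/5 × 13/100 + 7/50 × 87/100
= 13/125 + 609/5000 = 1129/5000

P(there is an intruder|the alarm triggers) = (13/125) / (1129/5000) = 520/1129

P(there is an intruder|the alarm triggers) = 520/1129 ≈ 46.06%


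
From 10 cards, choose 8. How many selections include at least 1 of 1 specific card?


Complement: C(10,8) - C(9,8) = 45 - 9 = 36

36


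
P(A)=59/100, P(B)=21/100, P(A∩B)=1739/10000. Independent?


P(A)×P(B) = 1239/10000
P(A∩B) = 1739/10000
Not equal → NOT independent

No, not independent


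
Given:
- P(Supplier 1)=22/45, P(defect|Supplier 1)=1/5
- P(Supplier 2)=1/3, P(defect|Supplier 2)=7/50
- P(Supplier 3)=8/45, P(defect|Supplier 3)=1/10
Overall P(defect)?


P(B) = Σ P(B|Aᵢ)×P(Aᵢ)
  1/5×22/45 = 22/225
  7/50×1/3 = 7/150
  1/10×8/45 = 4/225
Sum = 73/450

P(defect) = 73/450 ≈ 16.22%


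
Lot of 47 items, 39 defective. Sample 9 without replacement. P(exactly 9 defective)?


Hypergeometric: C(39,9)×C(8,0)/C(47,9)
= 211915132×1/1362649145 = 1481924/9529015

P(X=9) = 1481924/9529015 ≈ 15.55%


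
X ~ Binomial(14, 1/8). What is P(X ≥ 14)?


P(X ≥ 14) = Σ P(X=i) for i=14..14
P(X=14) = 1/4398046511104
Sum = 1/4398046511104

P(X ≥ 14) = 1/4398046511104 ≈ 0.00%


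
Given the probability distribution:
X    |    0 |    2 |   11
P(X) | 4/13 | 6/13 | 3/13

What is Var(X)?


E[X] = 45/13
E[X²] = 387/13
Var(X) = E[X²] - (E[X])² = 387/13 - 2025/169 = 3006/169

Var(X) = 3006/169 ≈ 17.7870


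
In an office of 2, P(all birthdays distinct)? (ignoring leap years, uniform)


P(all different) = Π(365-i)/365 for i=0..1
= (365/365)×(364/365)×...×(364/365)
= 0.997260

P ≈ 0.9973 ≈ 99.73%


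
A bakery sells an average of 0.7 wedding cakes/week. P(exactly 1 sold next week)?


Poisson(λ=0.7): P(X=1) = e^(-λ)×λ^k/k!
= e^(-0.7) × 0.7^1 / 1!
≈ 0.4965853038 × 0.7 / 1 ≈ 0.347610

P(X=1) ≈ 0.347610 ≈ 34.76%


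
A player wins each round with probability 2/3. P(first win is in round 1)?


Geometric: P(X=1) = (1-p)^(k-1)×p = (1/3)^0×2/3 = 2/3

P(X=1) = 2/3 ≈ 66.67%


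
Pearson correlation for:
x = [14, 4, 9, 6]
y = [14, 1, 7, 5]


n=4, Σx=33, Σy=27, Σxy=293, Σx²=329, Σy²=271
r = (4×293 - 33×27)/√((4×329 - 33²)(4×271 - 27²))
= 281/√(227×355) = 281/√80585 ≈ 281/283.8750 ≈ 0.9899

r ≈ 0.9899


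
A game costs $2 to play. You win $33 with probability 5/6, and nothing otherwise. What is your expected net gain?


E[gain] = (33-2)×5/6 + (-2)×1/6
= 155/6 - 1/3 = 51/2

Expected net gain = $51/2 ≈ $25.50


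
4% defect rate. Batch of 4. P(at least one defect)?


P(all good) = (24/25)^4 = 331776/390625
P(≥1 defect) = 58849/390625

P = 58849/390625 ≈ 15.07%


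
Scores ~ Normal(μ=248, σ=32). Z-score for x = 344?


z = (x - μ)/σ = (344 - 248)/32 = 3.0

z = 3.0


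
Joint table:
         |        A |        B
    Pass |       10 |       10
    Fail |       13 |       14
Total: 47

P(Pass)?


P(Pass) = (10+10)/47 = 20/47

P(Pass) = 20/47 ≈ 42.55%


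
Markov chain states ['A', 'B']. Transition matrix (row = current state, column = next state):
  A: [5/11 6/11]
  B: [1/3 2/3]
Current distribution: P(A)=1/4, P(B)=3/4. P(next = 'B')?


P(next=B) = Σᵢ P(now=i)×P(i→B)
= 1/4×6/11 + 3/4×2/3
= 3/22 + 1/2 = 7/11

P = 7/11 ≈ 0.6364


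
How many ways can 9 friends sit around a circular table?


Circular arrangements of 9 distinct objects: fix one position to break rotational symmetry.
(n-1)! = 8! = 40320

40320


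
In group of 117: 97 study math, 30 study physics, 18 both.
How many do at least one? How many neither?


|A∪B| = 97+30-18 = 109
Neither = 117-109 = 8

At least one: 109; Neither: 8


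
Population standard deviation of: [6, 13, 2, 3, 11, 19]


Mean = 54/6 = 9
  (6-9)²=9
  (13-9)²=16
  (2-9)²=49
  (3-9)²=36
  (11-9)²=4
  (19-9)²=100
Σ(x-μ)² = 214
σ² = 214/6 = 107/3

σ = √(107/3) ≈ 5.9722


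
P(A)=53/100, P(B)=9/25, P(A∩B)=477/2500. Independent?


P(A)×P(B) = 477/2500
P(A∩B) = 477/2500
Equal ✓ → Independent

Yes, independent


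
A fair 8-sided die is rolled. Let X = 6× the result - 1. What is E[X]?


E[die] = (1+8)/2 = 9/2
E[X] = 6×9/2 - 1 = 26

E[X] = 26


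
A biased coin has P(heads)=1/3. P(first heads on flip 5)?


Geometric: P(X=5) = (1-p)^(k-1)×p = (2/3)^4×1/3 = 16/243

P(X=5) = 16/243 ≈ 6.58%


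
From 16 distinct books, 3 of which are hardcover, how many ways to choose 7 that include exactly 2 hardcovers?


Choose 2 of the 3 hardcovers and 5 of the other 13 books:
C(3,2)×C(13,5) = 3×1287 = 3861

3861


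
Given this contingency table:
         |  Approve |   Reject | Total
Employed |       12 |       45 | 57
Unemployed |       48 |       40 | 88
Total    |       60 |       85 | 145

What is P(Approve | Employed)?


P(Approve | Employed) = 12/(12+45) = 12/57 = 4/19

P(Approve|Employed) = 4/19 ≈ 21.05%


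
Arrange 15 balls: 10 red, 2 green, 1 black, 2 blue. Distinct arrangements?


15!/(10!×2!×1!×2!) = 90090

90090


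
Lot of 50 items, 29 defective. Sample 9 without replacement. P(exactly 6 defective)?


Hypergeometric: C(29,6)×C(21,3)/C(50,9)
= 475020×1330/2505433700 = 128934/511313

P(X=6) = 128934/511313 ≈ 25.22%


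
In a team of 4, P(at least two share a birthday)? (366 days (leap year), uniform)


P(all different) = Π(366-i)/366 for i=0..3
= 0.983689
P(match) = 1 - 0.983689 = 0.016311

P ≈ 0.0163 ≈ 1.63%


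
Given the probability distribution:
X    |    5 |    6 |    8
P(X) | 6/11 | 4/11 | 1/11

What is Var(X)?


E[X] = 62/11
E[X²] = 358/11
Var(X) = E[X²] - (E[X])² = 358/11 - 3844/121 = 94/121

Var(X) = 94/121 ≈ 0.7769


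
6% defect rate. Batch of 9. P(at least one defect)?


P(all good) = (47/50)^9 = 1119130473102767/1953125000000000
P(≥1 defect) = 833994526897233/1953125000000000

P = 833994526897233/1953125000000000 ≈ 42.70%


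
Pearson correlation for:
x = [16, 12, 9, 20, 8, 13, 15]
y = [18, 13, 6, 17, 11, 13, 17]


n=7, Σx=93, Σy=95, Σxy=1350, Σx²=1339, Σy²=1397
r = (7×1350 - 93×95)/√((7×1339 - 93²)(7×1397 - 95²))
= 615/√(724×754) = 615/√545896 ≈ 615/738.8478 ≈ 0.8324

r ≈ 0.8324


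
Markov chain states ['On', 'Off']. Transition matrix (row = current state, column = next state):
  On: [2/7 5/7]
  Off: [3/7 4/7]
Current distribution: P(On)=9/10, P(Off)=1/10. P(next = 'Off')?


P(next=Off) = Σᵢ P(now=i)×P(i→Off)
= 9/10×5/7 + 1/10×4/7
= 9/14 + 2/35 = 7/10

P = 7/10 ≈ 0.7000


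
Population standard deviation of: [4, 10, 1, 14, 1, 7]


Mean = 37/6
  (4-37/6)²=169/36
  (10-37/6)²=529/36
  (1-37/6)²=961/36
  (14-37/6)²=2209/36
  (1-37/6)²=961/36
  (7-37/6)²=25/36
Σ(x-μ)² = 809/6
σ² = (809/6)/6 = 809/36

σ = √(809/36) ≈ 4.7405


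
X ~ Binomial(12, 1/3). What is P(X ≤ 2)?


P(X ≤ 2) = Σ P(X=i) for i=0..2
P(X=0) = 4096/531441
P(X=1) = 8192/177147
P(X=2) = 22528/177147
Sum = 96256/531441

P(X ≤ 2) = 96256/531441 ≈ 18.11%


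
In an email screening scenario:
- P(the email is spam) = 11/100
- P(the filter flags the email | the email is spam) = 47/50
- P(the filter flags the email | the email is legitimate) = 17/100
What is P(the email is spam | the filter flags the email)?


Using Bayes' theorem:
P(A|B) = P(B|A)·P(A) / P(B)

P(the filter flags the email) = 47/50 × 11/100 + 17/100 × 89/100
= 517/5000 + 1513/10000 = 2547/10000

P(the email is spam|the filter flags the email) = (517/5000) / (2547/10000) = 1034/2547

P(the email is spam|the filter flags the email) = 1034/2547 ≈ 40.60%


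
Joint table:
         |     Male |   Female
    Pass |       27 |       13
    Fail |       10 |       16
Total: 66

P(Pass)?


P(Pass) = (27+13)/66 = 40/66 = 20/33

P(Pass) = 20/33 ≈ 60.61%


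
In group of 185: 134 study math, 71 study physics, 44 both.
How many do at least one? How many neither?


|A∪B| = 134+71-44 = 161
Neither = 185-161 = 24

At least one: 161; Neither: 24


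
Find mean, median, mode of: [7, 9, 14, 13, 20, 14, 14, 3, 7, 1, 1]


Sorted: [1, 1, 3, 7, 7, 9, 13, 14, 14, 14, 20]
Mean = 103/11
Median = 9
Freq: {7: 2, 9: 1, 14: 3, 13: 1, 20: 1, 3: 1, 1: 2}
Mode: [14]

Mean=103/11, Median=9, Mode=14


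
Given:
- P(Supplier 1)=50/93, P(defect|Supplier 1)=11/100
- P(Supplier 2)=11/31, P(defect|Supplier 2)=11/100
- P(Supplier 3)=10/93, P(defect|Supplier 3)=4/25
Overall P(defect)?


P(B) = Σ P(B|Aᵢ)×P(Aᵢ)
  11/100×50/93 = 11/186
  11/100×11/31 = 121/3100
  4/25×10/93 = 8/465
Sum = 1073/9300

P(defect) = 1073/9300 ≈ 11.54%


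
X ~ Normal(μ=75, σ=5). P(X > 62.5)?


z = (62.5-75)/5 = -2.5
P(X > 62.5) = 1 - P(Z ≤ -2.5) = 1 - 0.0062 = 0.9938

P(X > 62.5) ≈ 0.9938


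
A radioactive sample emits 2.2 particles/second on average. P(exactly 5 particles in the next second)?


Poisson(λ=2.2): P(X=5) = e^(-λ)×λ^k/k!
= e^(-2.2) × 2.2^5 / 5!
≈ 0.1108031584 × 51.53632 / 120 ≈ 0.047587

P(X=5) ≈ 0.047587 ≈ 4.76%


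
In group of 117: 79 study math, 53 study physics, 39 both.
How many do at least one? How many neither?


|A∪B| = 79+53-39 = 93
Neither = 117-93 = 24

At least one: 93; Neither: 24


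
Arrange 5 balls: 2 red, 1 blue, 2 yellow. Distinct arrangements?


5!/(2!×1!×2!) = 30

30


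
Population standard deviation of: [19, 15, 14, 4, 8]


Mean = 60/5 = 12
  (19-12)²=49
  (15-12)²=9
  (14-12)²=4
  (4-12)²=64
  (8-12)²=16
Σ(x-μ)² = 142
σ² = 142/5

σ = √(142/5) ≈ 5.3292


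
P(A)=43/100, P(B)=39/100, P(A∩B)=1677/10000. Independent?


P(A)×P(B) = 1677/10000
P(A∩B) = 1677/10000
Equal ✓ → Independent

Yes, independent


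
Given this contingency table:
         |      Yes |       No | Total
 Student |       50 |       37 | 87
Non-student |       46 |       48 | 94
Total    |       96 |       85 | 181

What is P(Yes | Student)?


P(Yes | Student) = 50/(50+37) = 50/87

P(Yes|Student) = 50/87 ≈ 57.47%


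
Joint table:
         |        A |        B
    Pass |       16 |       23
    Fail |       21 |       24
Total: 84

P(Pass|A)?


P(Pass|A) = 16/(16+21) = 16/37

P = 16/37 ≈ 43.24%


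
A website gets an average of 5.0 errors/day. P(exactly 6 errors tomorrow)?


Poisson(λ=5.0): P(X=6) = e^(-λ)×λ^k/k!
= e^(-5.0) × 5.0^6 / 6!
≈ 0.006737946999 × 15625 / 720 ≈ 0.146223

P(X=6) ≈ 0.146223 ≈ 14.62%


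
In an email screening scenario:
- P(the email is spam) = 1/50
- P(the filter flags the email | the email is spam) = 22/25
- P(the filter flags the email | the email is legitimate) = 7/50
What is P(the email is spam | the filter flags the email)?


Using Bayes' theorem:
P(A|B) = P(B|A)·P(A) / P(B)

P(the filter flags the email) = 22/25 × 1/50 + 7/50 × 49/50
= 11/625 + 343/2500 = 387/2500

P(the email is spam|the filter flags the email) = (11/625) / (387/2500) = 44/387

P(the email is spam|the filter flags the email) = 44/387 ≈ 11.37%


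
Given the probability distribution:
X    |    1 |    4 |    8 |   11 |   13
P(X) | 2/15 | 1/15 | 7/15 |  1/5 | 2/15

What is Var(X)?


E[X] = 121/15
E[X²] = 389/5
Var(X) = E[X²] - (E[X])² = 389/5 - 14641/225 = 2864/225

Var(X) = 2864/225 ≈ 12.7289


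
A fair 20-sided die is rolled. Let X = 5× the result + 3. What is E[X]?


E[die] = (1+20)/2 = 21/2
E[X] = 5×21/2 + 3 = 111/2

E[X] = 111/2


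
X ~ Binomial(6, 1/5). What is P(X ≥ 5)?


P(X ≥ 5) = Σ P(X=i) for i=5..6
P(X=5) = 24/15625
P(X=6) = 1/15625
Sum = 1/625

P(X ≥ 5) = 1/625 ≈ 0.16%


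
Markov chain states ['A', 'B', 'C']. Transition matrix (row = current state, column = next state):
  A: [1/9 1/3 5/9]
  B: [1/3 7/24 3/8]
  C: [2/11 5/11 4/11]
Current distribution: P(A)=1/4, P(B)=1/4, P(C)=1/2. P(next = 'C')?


P(next=C) = Σᵢ P(now=i)×P(i→C)
= 1/4×5/9 + 1/4×3/8 + 1/2×4/11
= 5/36 + 3/32 + 2/11 = 1313/3168

P = 1313/3168 ≈ 0.4145


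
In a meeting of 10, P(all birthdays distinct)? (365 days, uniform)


P(all different) = Π(365-i)/365 for i=0..9
= (365/365)×(364/365)×...×(356/365)
= 0.883052

P ≈ 0.8831 ≈ 88.31%


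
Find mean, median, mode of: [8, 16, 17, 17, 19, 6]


Sorted: [6, 8, 16, 17, 17, 19]
Mean = 83/6
Median = 33/2
Freq: {8: 1, 16: 1, 17: 2, 19: 1, 6: 1}
Mode: [17]

Mean=83/6, Median=33/2, Mode=17


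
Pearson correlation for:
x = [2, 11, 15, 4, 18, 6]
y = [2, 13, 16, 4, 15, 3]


n=6, Σx=56, Σy=53, Σxy=691, Σx²=726, Σy²=679
r = (6×691 - 56×53)/√((6×726 - 56²)(6×679 - 53²))
= 1178/√(1220×1265) = 1178/√1543300 ≈ 1178/1242.2963 ≈ 0.9482

r ≈ 0.9482


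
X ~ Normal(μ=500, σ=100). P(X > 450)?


z = (450-500)/100 = -0.5
P(X > 450) = 1 - P(Z ≤ -0.5) = 1 - 0.3085 = 0.6915

P(X > 450) ≈ 0.6915


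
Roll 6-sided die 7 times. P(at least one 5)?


P(no 5)^7 = (5/6)^7 = 78125/279936
P(≥1) = 1 - 78125/279936 = 201811/279936

P = 201811/279936 ≈ 72.09%


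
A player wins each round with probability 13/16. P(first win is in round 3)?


Geometric: P(X=3) = (1-p)^(k-1)×p = (3/16)^2×13/16 = 117/4096

P(X=3) = 117/4096 ≈ 2.86%


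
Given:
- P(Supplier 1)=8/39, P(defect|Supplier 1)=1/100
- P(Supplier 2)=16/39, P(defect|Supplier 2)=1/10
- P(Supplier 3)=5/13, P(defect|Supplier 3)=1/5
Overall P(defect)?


P(B) = Σ P(B|Aᵢ)×P(Aᵢ)
  1/100×8/39 = 2/975
  1/10×16/39 = 8/195
  1/5×5/13 = 1/13
Sum = 3/25

P(defect) = 3/25 ≈ 12.00%


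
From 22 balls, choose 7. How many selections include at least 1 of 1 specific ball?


Complement: C(22,7) - C(21,7) = 170544 - 116280 = 54264

54264


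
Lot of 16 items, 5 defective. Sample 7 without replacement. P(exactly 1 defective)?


Hypergeometric: C(5,1)×C(11,6)/C(16,7)
= 5×462/11440 = 21/104

P(X=1) = 21/104 ≈ 20.19%


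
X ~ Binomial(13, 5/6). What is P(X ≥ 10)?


P(X ≥ 10) = Σ P(X=i) for i=10..13
P(X=10) = 1396484375/6530347008
P(X=11) = 634765625/2176782336
P(X=12) = 3173828125/13060694016
P(X=13) = 1220703125/13060694016
Sum = 5498046875/6530347008

P(X ≥ 10) = 5498046875/6530347008 ≈ 84.19%


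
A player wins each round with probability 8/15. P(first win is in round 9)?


Geometric: P(X=9) = (1-p)^(k-1)×p = (7/15)^8×8/15 = 46118408/38443359375

P(X=9) = 46118408/38443359375 ≈ 0.12%


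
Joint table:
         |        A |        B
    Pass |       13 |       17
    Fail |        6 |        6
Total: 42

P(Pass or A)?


P(Pass∨A) = P(Pass) + P(A) - P(Pass∧A)
= (30 + 19 - 13)/42 = 36/42 = 6/7

P = 6/7 ≈ 85.71%


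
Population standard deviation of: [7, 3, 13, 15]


Mean = 38/4 = 19/2
  (7-19/2)²=25/4
  (3-19/2)²=169/4
  (13-19/2)²=49/4
  (15-19/2)²=121/4
Σ(x-μ)² = 91
σ² = 91/4

σ = √(91/4) ≈ 4.7697


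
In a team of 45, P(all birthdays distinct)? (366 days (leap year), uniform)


P(all different) = Π(366-i)/366 for i=0..44
= (366/366)×(365/366)×...×(322/366)
= 0.059503

P ≈ 0.0595 ≈ 5.95%


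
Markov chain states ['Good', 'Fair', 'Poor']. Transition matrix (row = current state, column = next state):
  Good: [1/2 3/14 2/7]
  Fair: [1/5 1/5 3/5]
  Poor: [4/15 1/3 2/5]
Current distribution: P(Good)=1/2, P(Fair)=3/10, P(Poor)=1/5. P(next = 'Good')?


P(next=Good) = Σᵢ P(now=i)×P(i→Good)
= 1/2×1/2 + 3/10×1/5 + 1/5×4/15
= 1/4 + 3/50 + 4/75 = 109/300

P = 109/300 ≈ 0.3633


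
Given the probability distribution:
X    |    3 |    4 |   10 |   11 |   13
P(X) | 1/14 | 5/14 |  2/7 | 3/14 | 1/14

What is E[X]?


E[X] = Σ x·P(X=x)
= (3)×(1/14) + (4)×(5/14) + (10)×(2/7) + (11)×(3/14) + (13)×(1/14)
= 109/14

E[X] = 109/14


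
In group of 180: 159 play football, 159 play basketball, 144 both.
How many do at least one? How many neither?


|A∪B| = 159+159-144 = 174
Neither = 180-174 = 6

At least one: 174; Neither: 6


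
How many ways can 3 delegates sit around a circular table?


Circular arrangements of 3 distinct objects: fix one position to break rotational symmetry.
(n-1)! = 2! = 2

2


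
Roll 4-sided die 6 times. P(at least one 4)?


P(no 4)^6 = (3/4)^6 = 729/4096
P(≥1) = 1 - 729/4096 = 3367/4096

P = 3367/4096 ≈ 82.20%


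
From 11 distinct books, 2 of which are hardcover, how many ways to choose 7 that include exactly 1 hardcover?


Choose 1 of the 2 hardcovers and 6 of the other 9 books:
C(2,1)×C(9,6) = 2×84 = 168

168


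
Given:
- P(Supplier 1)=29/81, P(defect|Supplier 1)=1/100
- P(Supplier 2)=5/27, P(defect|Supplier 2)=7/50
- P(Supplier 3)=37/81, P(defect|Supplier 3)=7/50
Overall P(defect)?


P(B) = Σ P(B|Aᵢ)×P(Aᵢ)
  1/100×29/81 = 29/8100
  7/50×5/27 = 7/270
  7/50×37/81 = 259/4050
Sum = 757/8100

P(defect) = 757/8100 ≈ 9.35%


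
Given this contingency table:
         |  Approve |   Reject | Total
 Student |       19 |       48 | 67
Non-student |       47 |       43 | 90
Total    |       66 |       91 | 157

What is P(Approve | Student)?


P(Approve | Student) = 19/(19+48) = 19/67

P(Approve|Student) = 19/67 ≈ 28.36%


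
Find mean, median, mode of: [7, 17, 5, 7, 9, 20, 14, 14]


Sorted: [5, 7, 7, 9, 14, 14, 17, 20]
Mean = 93/8
Median = 23/2
Freq: {7: 2, 17: 1, 5: 1, 9: 1, 20: 1, 14: 2}
Mode: [7, 14]

Mean=93/8, Median=23/2, Mode=[7, 14]


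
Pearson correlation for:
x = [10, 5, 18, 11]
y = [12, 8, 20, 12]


n=4, Σx=44, Σy=52, Σxy=652, Σx²=570, Σy²=752
r = (4×652 - 44×52)/√((4×570 - 44²)(4×752 - 52²))
= 320/√(344×304) = 320/√104576 ≈ 320/323.3821 ≈ 0.9895

r ≈ 0.9895


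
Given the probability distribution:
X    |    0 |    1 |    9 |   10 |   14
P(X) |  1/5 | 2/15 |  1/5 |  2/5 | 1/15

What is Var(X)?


E[X] = 103/15
E[X²] = 347/5
Var(X) = E[X²] - (E[X])² = 347/5 - 10609/225 = 5006/225

Var(X) = 5006/225 ≈ 22.2489


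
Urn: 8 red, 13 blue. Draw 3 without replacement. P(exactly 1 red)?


Hypergeometric: C(8,1)×C(13,2)/C(21,3)
= 8×78/1330 = 312/665

P(X=1) = 312/665 ≈ 46.92%
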